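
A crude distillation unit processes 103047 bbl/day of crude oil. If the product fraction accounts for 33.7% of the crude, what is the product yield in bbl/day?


Crude throughput = 103047 bbl/day
Fraction yield = 33.7%
yield = throughput * fraction / 100
yield = 103047 * 33.7 / 100 = 34726.839

34726.839 bbl/day


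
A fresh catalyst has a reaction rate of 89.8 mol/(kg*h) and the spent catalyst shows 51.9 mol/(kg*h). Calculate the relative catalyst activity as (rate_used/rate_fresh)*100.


Activity (%) = (rate_used / rate_fresh) * 100
rate_used = 51.9, rate_fresh = 89.8
= (51.9 / 89.8) * 100
= 0.5780 * 100 = 57.80

57.80 %


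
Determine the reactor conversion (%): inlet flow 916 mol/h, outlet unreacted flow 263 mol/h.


X = (F_in - F_out) / F_in * 100
Moles reacted = 916 - 263 = 653
X = 653 / 916 * 100
= 0.7129 * 100
= 71.29 %

71.29 %


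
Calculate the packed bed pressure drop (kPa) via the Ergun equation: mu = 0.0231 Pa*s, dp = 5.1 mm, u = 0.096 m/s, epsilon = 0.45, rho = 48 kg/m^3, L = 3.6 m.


dp = 5.1 mm = 0.0051 m
Viscous term = 150*0.0231*0.096*(1-0.45)^2 / (0.0051^2*0.45^3) = 42454.3
Inertial term = 1.75*48*0.096^2*(1-0.45) / (0.0051*0.45^3) = 916.171
dP/L = 42454.3 + 916.171 = 43370.5 Pa/m
dP = 43370.5 * 3.6 / 1000 = 156.1 kPa

156.1 kPa


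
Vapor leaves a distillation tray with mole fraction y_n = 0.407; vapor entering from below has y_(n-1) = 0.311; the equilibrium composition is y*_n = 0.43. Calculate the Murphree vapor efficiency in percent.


Murphree vapor efficiency: EMV = (y_n - y_(n-1)) / (y*_n - y_(n-1)) * 100
EMV = (0.407 - 0.311) / (0.43 - 0.311) * 100 = 0.096 / 0.119 * 100 = 80.67

80.67 %


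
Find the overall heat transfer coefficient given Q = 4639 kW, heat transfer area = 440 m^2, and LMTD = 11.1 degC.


From Q = U*A*LMTD, U = Q / (A * LMTD)
U = 4639 / (440 * 11.1) = 4639 / 4884 = 0.9498

0.9498 kW/(m^2*K)


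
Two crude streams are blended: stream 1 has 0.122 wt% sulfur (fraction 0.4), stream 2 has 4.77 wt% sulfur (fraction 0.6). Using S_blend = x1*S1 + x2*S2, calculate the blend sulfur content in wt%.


Linear sulfur blending: S_blend = x1*S1 + x2*S2
Contribution 1: 0.4 * 0.122 = 0.0488 wt%
Contribution 2: 0.6 * 4.77 = 2.862 wt%
S_blend = 0.0488 + 2.862 = 2.9108

2.9108 wt%


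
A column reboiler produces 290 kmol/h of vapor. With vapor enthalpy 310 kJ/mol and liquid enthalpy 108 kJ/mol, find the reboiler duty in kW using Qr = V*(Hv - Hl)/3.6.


Qr = 290 * (310 - 108) / 3.6 = 290 * 202 / 3.6 = 16270

16270 kW


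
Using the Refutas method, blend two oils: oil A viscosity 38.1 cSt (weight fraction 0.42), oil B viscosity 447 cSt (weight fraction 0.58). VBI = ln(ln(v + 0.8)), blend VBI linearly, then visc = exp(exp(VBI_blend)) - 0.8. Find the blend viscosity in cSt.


Refutas method: VBN_i = 14.534*ln(ln(visc_i + 0.8)) + 10.975, blended linearly by mass fraction; since VBN is linear in VBI_i = ln(ln(visc_i + 0.8)) and the fractions sum to 1, blend VBI directly: visc = exp(exp(VBI_blend)) - 0.8
VBI_1 = ln(ln(38.1 + 0.8)) = 1.29773
VBI_2 = ln(ln(447 + 0.8)) = 1.809
VBI_blend = 0.42 * 1.29773 + 0.58 * 1.809 = 1.59427
visc_blend = exp(exp(1.59427)) - 0.8 = 136.9

136.9 cSt


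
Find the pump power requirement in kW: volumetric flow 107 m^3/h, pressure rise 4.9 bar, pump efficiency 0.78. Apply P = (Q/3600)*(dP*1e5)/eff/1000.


Q = 107 / 3600 = 0.0297222 m^3/s
P = 0.0297222 * (4.9 * 1e5) / 0.78 / 1000 = 18.67

18.67 kW


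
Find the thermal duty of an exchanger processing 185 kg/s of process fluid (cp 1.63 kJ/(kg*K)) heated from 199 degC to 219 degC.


Q = m_dot * cp * delta_T
delta_T = 219 - 199 = 20 K
Q = 185 * 1.63 * 20
= 301.55 * 20
= 6031 kW

6031 kW


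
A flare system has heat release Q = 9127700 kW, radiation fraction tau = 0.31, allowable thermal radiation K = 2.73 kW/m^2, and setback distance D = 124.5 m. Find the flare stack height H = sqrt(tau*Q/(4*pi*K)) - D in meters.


tau*Q/(4*pi*K) = 0.31 * 9127700 / (4 * pi * 2.73) = 82480.4
sqrt(82480.4) = 287.194
H = 287.194 - 124.5 = 162.7

162.7 m


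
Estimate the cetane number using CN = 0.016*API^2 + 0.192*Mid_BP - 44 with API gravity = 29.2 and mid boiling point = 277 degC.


CN = 0.016 * 29.2^2 + 0.192 * 277 - 44
CN = 13.64224 + 53.184 - 44 = 22.82624

22.82624


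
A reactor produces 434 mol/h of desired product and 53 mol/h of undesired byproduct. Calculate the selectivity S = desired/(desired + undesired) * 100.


Selectivity = desired / (desired + undesired) * 100
Total products = 434 + 53 = 487 mol/h
S = 434 / 487 * 100
= 0.8912 * 100
= 89.12 %

89.12 %


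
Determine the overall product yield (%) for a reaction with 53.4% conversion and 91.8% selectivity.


Overall yield = conversion (%) * selectivity (%) / 100
Conversion = 53.4%, Selectivity = 91.8%
Y = 53.4 * 91.8 / 100
= 49.0212 %

49.0212 %


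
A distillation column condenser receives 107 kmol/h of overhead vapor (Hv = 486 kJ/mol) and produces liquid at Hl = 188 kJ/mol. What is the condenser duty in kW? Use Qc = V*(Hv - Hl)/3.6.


Qc = 107 * (486 - 188) / 3.6 = 107 * 298 / 3.6 = 8857

8857 kW


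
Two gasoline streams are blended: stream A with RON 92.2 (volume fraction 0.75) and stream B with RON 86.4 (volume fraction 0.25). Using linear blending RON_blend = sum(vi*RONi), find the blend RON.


Linear blending: RON_blend = sum(vi * RONi)
Contribution 1: 0.75 * 92.2 = 69.15
Contribution 2: 0.25 * 86.4 = 21.6
RON_blend = 69.15 + 21.6 = 90.75

90.75


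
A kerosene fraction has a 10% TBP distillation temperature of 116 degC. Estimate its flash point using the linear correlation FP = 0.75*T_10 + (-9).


FP = 0.75 * 116 + (-9) = 78

78 degC


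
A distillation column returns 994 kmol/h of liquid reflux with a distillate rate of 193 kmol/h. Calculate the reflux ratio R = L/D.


Reflux ratio definition: R = L / D (liquid returned / distillate withdrawn)
L = 994 kmol/h, D = 193 kmol/h
R = 994 / 193 = 5.150

5.150


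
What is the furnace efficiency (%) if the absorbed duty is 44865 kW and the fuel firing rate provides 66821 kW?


Furnace efficiency = Q_absorbed / Q_fuel * 100
= 44865 / 66821 * 100 = 67.14

67.14 %


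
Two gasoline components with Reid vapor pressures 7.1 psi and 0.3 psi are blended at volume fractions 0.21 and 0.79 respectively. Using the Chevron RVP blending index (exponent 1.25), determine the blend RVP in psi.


Chevron index: RVP_blend = (sum xi*RVPi^1.25)^(1/1.25)
RVP^1.25 terms: 0.21 * 7.1^1.25 + 0.79 * 0.3^1.25 = 2.60924
RVP_blend = 2.60924^(1/1.25) = 2.154

2.154 psi


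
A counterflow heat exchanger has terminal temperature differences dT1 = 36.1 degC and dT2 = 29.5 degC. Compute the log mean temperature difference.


LMTD = (dT1 - dT2) / ln(dT1/dT2)
= (36.1 - 29.5) / ln(36.1 / 29.5) = 6.6 / 0.201903 = 32.69

32.69 degC


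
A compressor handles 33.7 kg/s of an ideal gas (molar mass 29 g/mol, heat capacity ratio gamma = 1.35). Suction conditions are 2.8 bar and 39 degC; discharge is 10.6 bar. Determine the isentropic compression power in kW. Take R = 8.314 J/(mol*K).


Isentropic work: W = m*(gamma/(gamma-1))*(R*T1/MW)*((P2/P1)^((gamma-1)/gamma) - 1)
T1 = 39 + 273.15 = 312.15 K
Pressure ratio = 10.6 / 2.8 = 3.78571
Exponent = (1.35 - 1)/1.35 = 0.259259
(P2/P1)^exp - 1 = 3.78571^0.259259 - 1 = 0.412179
W = 33.7 * 1.35 / 0.35 * 8.314 * 312.15 / 29 * 0.412179 = 4795

4795 kW


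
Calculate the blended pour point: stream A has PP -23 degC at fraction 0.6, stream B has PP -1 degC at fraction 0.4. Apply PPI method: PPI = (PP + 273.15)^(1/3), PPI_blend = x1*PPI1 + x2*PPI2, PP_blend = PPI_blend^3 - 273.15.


PPI_1 = (-23 + 273.15)^(1/3) = 6.300865
PPI_2 = (-1 + 273.15)^(1/3) = 6.480414
PPI_blend = 0.6 * 6.300865 + 0.4 * 6.480414 = 6.372685
PP_blend = 6.372685^3 - 273.15 = 258.8018 - 273.15 = -14.35

-14.35 degC


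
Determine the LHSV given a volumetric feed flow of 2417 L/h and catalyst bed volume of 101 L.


LHSV = volumetric feed rate / catalyst volume
= 2417 L/h / 101 L
= 23.93 h^-1

23.93 h^-1


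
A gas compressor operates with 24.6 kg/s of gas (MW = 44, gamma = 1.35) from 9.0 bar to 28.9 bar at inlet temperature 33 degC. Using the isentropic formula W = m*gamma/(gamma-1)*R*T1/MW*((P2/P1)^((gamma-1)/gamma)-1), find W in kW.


Isentropic work: W = m*(gamma/(gamma-1))*(R*T1/MW)*((P2/P1)^((gamma-1)/gamma) - 1)
T1 = 33 + 273.15 = 306.15 K
Pressure ratio = 28.9 / 9.0 = 3.21111
Exponent = (1.35 - 1)/1.35 = 0.259259
(P2/P1)^exp - 1 = 3.21111^0.259259 - 1 = 0.353178
W = 24.6 * 1.35 / 0.35 * 8.314 * 306.15 / 44 * 0.353178 = 1939

1939 kW


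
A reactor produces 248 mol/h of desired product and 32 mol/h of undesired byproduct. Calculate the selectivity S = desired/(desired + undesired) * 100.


Selectivity = desired / (desired + undesired) * 100
Total products = 248 + 32 = 280 mol/h
S = 248 / 280 * 100
= 0.8857 * 100
= 88.57 %

88.57 %


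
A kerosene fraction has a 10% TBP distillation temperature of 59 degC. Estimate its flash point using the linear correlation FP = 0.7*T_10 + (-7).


FP = 0.7 * 59 + (-7) = 34.3

34.3 degC


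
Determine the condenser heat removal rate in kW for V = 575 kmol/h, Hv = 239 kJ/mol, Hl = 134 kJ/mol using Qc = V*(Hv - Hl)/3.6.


Qc = 575 * (239 - 134) / 3.6 = 575 * 105 / 3.6 = 16770

16770 kW


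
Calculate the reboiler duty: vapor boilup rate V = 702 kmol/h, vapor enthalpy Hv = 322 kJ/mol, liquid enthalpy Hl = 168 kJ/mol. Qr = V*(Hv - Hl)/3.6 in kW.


Qr = 702 * (322 - 168) / 3.6 = 702 * 154 / 3.6 = 30030

30030 kW


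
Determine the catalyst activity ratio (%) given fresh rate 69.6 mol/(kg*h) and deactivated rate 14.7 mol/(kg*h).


Activity (%) = (rate_used / rate_fresh) * 100
rate_used = 14.7, rate_fresh = 69.6
= (14.7 / 69.6) * 100
= 0.2112 * 100 = 21.12

21.12 %


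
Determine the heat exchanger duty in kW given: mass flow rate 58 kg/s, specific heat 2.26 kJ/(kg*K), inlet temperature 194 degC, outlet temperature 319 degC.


Q = m_dot * cp * delta_T
delta_T = 319 - 194 = 125 K
Q = 58 * 2.26 * 125
= 131.08 * 125
= 16385 kW

16385 kW


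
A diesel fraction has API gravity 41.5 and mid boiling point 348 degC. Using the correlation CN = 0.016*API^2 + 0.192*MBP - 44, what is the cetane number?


CN = 0.016 * 41.5^2 + 0.192 * 348 - 44
CN = 27.556 + 66.816 - 44 = 50.372

50.372


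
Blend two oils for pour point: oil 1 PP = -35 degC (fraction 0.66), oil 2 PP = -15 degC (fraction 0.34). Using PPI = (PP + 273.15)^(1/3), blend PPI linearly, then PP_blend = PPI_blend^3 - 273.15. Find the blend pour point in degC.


PPI_1 = (-35 + 273.15)^(1/3) = 6.198456
PPI_2 = (-15 + 273.15)^(1/3) = 6.36733
PPI_blend = 0.66 * 6.198456 + 0.34 * 6.36733 = 6.255873
PP_blend = 6.255873^3 - 273.15 = 244.8295 - 273.15 = -28.32

-28.32 degC


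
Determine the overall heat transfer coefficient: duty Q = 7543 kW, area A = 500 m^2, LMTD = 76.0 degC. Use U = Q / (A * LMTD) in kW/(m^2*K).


From Q = U*A*LMTD, U = Q / (A * LMTD)
U = 7543 / (500 * 76.0) = 7543 / 38000 = 0.1985

0.1985 kW/(m^2*K)


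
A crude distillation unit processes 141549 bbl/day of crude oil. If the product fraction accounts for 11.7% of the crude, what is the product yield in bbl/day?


Crude throughput = 141549 bbl/day
Fraction yield = 11.7%
yield = throughput * fraction / 100
yield = 141549 * 11.7 / 100 = 16561.233

16561.233 bbl/day


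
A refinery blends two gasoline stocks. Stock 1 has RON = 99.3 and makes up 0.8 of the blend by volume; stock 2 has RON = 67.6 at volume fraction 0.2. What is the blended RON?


Linear blending: RON_blend = sum(vi * RONi)
Contribution 1: 0.8 * 99.3 = 79.44
Contribution 2: 0.2 * 67.6 = 13.52
RON_blend = 79.44 + 13.52 = 92.96

92.96


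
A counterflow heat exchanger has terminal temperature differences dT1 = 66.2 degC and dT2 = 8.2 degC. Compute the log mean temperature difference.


LMTD = (dT1 - dT2) / ln(dT1/dT2)
= (66.2 - 8.2) / ln(66.2 / 8.2) = 58 / 2.08855 = 27.77

27.77 degC


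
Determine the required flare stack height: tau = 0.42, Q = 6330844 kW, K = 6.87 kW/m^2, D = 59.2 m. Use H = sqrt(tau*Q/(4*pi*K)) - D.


tau*Q/(4*pi*K) = 0.42 * 6330844 / (4 * pi * 6.87) = 30799.5
sqrt(30799.5) = 175.498
H = 175.498 - 59.2 = 116.3

116.3 m


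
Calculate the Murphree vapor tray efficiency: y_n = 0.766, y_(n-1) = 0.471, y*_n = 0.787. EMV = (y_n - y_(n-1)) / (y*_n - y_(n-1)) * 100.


Murphree vapor efficiency: EMV = (y_n - y_(n-1)) / (y*_n - y_(n-1)) * 100
EMV = (0.766 - 0.471) / (0.787 - 0.471) * 100 = 0.295 / 0.316 * 100 = 93.35

93.35 %


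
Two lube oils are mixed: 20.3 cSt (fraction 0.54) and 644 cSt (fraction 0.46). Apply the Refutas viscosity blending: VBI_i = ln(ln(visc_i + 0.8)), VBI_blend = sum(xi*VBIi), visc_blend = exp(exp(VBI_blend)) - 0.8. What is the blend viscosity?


Refutas method: VBN_i = 14.534*ln(ln(visc_i + 0.8)) + 10.975, blended linearly by mass fraction; since VBN is linear in VBI_i = ln(ln(visc_i + 0.8)) and the fractions sum to 1, blend VBI directly: visc = exp(exp(VBI_blend)) - 0.8
VBI_1 = ln(ln(20.3 + 0.8)) = 1.1149
VBI_2 = ln(ln(644 + 0.8)) = 1.86701
VBI_blend = 0.54 * 1.1149 + 0.46 * 1.86701 = 1.46087
visc_blend = exp(exp(1.46087)) - 0.8 = 73.62

73.62 cSt


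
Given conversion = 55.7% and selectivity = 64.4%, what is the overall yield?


Overall yield = conversion (%) * selectivity (%) / 100
Conversion = 55.7%, Selectivity = 64.4%
Y = 55.7 * 64.4 / 100
= 35.8708 %

35.8708 %


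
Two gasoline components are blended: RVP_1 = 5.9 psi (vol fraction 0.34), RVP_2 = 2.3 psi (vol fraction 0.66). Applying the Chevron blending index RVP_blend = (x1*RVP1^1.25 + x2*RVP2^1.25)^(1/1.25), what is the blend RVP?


Chevron index: RVP_blend = (sum xi*RVPi^1.25)^(1/1.25)
RVP^1.25 terms: 0.34 * 5.9^1.25 + 0.66 * 2.3^1.25 = 4.9958
RVP_blend = 4.9958^(1/1.25) = 3.621

3.621 psi


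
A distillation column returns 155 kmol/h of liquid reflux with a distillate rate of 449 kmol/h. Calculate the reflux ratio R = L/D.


Reflux ratio definition: R = L / D (liquid returned / distillate withdrawn)
L = 155 kmol/h, D = 449 kmol/h
R = 155 / 449 = 0.3452

0.3452


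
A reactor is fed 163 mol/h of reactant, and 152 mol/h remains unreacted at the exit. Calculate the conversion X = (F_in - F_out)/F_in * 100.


X = (F_in - F_out) / F_in * 100
Moles reacted = 163 - 152 = 11
X = 11 / 163 * 100
= 0.06748 * 100
= 6.748 %

6.748 %


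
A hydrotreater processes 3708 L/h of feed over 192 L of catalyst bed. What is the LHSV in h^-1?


LHSV = volumetric feed rate / catalyst volume
= 3708 L/h / 192 L
= 19.31 h^-1

19.31 h^-1


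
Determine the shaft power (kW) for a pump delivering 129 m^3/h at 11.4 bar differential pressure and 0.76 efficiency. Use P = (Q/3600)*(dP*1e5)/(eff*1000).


Q = 129 / 3600 = 0.0358333 m^3/s
P = 0.0358333 * (11.4 * 1e5) / 0.76 / 1000 = 53.75

53.75 kW


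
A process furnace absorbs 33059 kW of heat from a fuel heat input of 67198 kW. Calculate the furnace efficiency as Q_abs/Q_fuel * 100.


Furnace efficiency = Q_absorbed / Q_fuel * 100
= 33059 / 67198 * 100 = 49.20

49.20 %


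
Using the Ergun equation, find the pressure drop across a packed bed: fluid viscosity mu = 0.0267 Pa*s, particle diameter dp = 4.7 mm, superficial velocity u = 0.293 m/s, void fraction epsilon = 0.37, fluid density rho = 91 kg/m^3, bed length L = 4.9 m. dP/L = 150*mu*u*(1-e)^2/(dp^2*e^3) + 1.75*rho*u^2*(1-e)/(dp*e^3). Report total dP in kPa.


dp = 4.7 mm = 0.0047 m
Viscous term = 150*0.0267*0.293*(1-0.37)^2 / (0.0047^2*0.37^3) = 416246
Inertial term = 1.75*91*0.293^2*(1-0.37) / (0.0047*0.37^3) = 36178.6
dP/L = 416246 + 36178.6 = 452425 Pa/m
dP = 452425 * 4.9 / 1000 = 2217 kPa

2217 kPa


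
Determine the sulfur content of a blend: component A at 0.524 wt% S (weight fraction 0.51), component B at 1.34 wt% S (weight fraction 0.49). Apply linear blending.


Linear sulfur blending: S_blend = x1*S1 + x2*S2
Contribution 1: 0.51 * 0.524 = 0.26724 wt%
Contribution 2: 0.49 * 1.34 = 0.6566 wt%
S_blend = 0.26724 + 0.6566 = 0.92384

0.92384 wt%


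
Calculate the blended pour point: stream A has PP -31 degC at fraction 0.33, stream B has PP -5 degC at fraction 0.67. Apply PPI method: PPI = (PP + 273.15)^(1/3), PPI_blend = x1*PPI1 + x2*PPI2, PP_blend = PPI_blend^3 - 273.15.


PPI_1 = (-31 + 273.15)^(1/3) = 6.232967
PPI_2 = (-5 + 273.15)^(1/3) = 6.448508
PPI_blend = 0.33 * 6.232967 + 0.67 * 6.448508 = 6.377379
PP_blend = 6.377379^3 - 273.15 = 259.3741 - 273.15 = -13.78

-13.78 degC


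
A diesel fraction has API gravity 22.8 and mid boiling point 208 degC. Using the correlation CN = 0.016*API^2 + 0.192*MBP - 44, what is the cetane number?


CN = 0.016 * 22.8^2 + 0.192 * 208 - 44
CN = 8.31744 + 39.936 - 44 = 4.25344

4.25344


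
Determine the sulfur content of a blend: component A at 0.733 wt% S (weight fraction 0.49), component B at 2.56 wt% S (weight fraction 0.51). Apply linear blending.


Linear sulfur blending: S_blend = x1*S1 + x2*S2
Contribution 1: 0.49 * 0.733 = 0.35917 wt%
Contribution 2: 0.51 * 2.56 = 1.3056 wt%
S_blend = 0.35917 + 1.3056 = 1.66477

1.66477 wt%


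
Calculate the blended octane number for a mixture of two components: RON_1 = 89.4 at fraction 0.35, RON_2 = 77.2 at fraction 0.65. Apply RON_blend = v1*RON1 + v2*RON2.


Linear blending: RON_blend = sum(vi * RONi)
Contribution 1: 0.35 * 89.4 = 31.29
Contribution 2: 0.65 * 77.2 = 50.18
RON_blend = 31.29 + 50.18 = 81.47

81.47


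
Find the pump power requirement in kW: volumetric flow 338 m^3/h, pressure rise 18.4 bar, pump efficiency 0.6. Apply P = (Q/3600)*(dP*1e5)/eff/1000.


Q = 338 / 3600 = 0.0938889 m^3/s
P = 0.0938889 * (18.4 * 1e5) / 0.6 / 1000 = 287.9

287.9 kW


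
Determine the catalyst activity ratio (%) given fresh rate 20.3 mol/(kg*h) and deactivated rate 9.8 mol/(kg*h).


Activity (%) = (rate_used / rate_fresh) * 100
rate_used = 9.8, rate_fresh = 20.3
= (9.8 / 20.3) * 100
= 0.4828 * 100 = 48.28

48.28 %


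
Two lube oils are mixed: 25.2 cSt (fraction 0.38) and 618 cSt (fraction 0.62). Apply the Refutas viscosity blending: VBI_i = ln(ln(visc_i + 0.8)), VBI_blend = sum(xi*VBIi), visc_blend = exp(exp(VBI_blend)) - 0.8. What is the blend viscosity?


Refutas method: VBN_i = 14.534*ln(ln(visc_i + 0.8)) + 10.975, blended linearly by mass fraction; since VBN is linear in VBI_i = ln(ln(visc_i + 0.8)) and the fractions sum to 1, blend VBI directly: visc = exp(exp(VBI_blend)) - 0.8
VBI_1 = ln(ln(25.2 + 0.8)) = 1.18114
VBI_2 = ln(ln(618 + 0.8)) = 1.86063
VBI_blend = 0.38 * 1.18114 + 0.62 * 1.86063 = 1.60242
visc_blend = exp(exp(1.60242)) - 0.8 = 142.5

142.5 cSt


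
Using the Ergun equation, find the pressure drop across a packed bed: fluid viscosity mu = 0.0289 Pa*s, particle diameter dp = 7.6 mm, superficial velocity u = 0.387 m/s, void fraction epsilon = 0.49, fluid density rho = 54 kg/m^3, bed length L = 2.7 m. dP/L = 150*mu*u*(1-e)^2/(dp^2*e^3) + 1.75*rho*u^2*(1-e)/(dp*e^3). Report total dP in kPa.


dp = 7.6 mm = 0.0076 m
Viscous term = 150*0.0289*0.387*(1-0.49)^2 / (0.0076^2*0.49^3) = 64213.3
Inertial term = 1.75*54*0.387^2*(1-0.49) / (0.0076*0.49^3) = 8072.76
dP/L = 64213.3 + 8072.76 = 72286.1 Pa/m
dP = 72286.1 * 2.7 / 1000 = 195.2 kPa

195.2 kPa


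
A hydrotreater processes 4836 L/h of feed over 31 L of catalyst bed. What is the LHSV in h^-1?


LHSV = volumetric feed rate / catalyst volume
= 4836 L/h / 31 L
= 156.0 h^-1

156.0 h^-1


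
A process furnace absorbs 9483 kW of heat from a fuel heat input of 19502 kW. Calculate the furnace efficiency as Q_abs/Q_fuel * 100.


Furnace efficiency = Q_absorbed / Q_fuel * 100
= 9483 / 19502 * 100 = 48.63

48.63 %


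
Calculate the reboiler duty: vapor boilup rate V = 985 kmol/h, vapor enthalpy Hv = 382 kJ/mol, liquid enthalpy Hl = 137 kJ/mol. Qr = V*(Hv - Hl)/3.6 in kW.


Qr = 985 * (382 - 137) / 3.6 = 985 * 245 / 3.6 = 67030

67030 kW


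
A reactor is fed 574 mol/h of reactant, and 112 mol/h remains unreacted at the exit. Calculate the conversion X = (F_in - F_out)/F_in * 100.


X = (F_in - F_out) / F_in * 100
Moles reacted = 574 - 112 = 462
X = 462 / 574 * 100
= 0.8049 * 100
= 80.49 %

80.49 %


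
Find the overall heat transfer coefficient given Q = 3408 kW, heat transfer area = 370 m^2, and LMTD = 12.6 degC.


From Q = U*A*LMTD, U = Q / (A * LMTD)
U = 3408 / (370 * 12.6) = 3408 / 4662 = 0.7310

0.7310 kW/(m^2*K)


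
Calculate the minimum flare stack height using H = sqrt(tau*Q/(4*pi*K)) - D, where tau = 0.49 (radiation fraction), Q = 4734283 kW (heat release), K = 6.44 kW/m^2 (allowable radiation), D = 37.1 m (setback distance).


tau*Q/(4*pi*K) = 0.49 * 4734283 / (4 * pi * 6.44) = 28665.2
sqrt(28665.2) = 169.308
H = 169.308 - 37.1 = 132.2

132.2 m


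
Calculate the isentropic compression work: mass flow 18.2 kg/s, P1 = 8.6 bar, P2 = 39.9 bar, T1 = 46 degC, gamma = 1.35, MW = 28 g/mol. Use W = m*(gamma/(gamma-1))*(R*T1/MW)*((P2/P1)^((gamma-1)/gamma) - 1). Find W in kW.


Isentropic work: W = m*(gamma/(gamma-1))*(R*T1/MW)*((P2/P1)^((gamma-1)/gamma) - 1)
T1 = 46 + 273.15 = 319.15 K
Pressure ratio = 39.9 / 8.6 = 4.63953
Exponent = (1.35 - 1)/1.35 = 0.259259
(P2/P1)^exp - 1 = 4.63953^0.259259 - 1 = 0.488639
W = 18.2 * 1.35 / 0.35 * 8.314 * 319.15 / 28 * 0.488639 = 3251

3251 kW


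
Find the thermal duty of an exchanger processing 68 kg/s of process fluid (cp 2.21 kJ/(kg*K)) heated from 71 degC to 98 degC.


Q = m_dot * cp * delta_T
delta_T = 98 - 71 = 27 K
Q = 68 * 2.21 * 27
= 150.28 * 27
= 4057.56 kW

4057.56 kW


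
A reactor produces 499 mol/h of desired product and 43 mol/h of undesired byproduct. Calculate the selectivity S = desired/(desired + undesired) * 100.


Selectivity = desired / (desired + undesired) * 100
Total products = 499 + 43 = 542 mol/h
S = 499 / 542 * 100
= 0.9207 * 100
= 92.07 %

92.07 %


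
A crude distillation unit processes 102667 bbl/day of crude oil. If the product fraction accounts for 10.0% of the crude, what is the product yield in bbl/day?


Crude throughput = 102667 bbl/day
Fraction yield = 10.0%
yield = throughput * fraction / 100
yield = 102667 * 10.0 / 100 = 10266.7

10266.7 bbl/day


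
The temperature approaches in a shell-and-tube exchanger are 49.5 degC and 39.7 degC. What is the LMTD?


LMTD = (dT1 - dT2) / ln(dT1/dT2)
= (49.5 - 39.7) / ln(49.5 / 39.7) = 9.8 / 0.220621 = 44.42

44.42 degC


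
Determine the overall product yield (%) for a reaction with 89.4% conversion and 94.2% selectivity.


Overall yield = conversion (%) * selectivity (%) / 100
Conversion = 89.4%, Selectivity = 94.2%
Y = 89.4 * 94.2 / 100
= 84.2148 %

84.2148 %


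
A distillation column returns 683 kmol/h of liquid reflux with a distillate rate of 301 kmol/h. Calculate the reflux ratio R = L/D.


Reflux ratio definition: R = L / D (liquid returned / distillate withdrawn)
L = 683 kmol/h, D = 301 kmol/h
R = 683 / 301 = 2.269

2.269


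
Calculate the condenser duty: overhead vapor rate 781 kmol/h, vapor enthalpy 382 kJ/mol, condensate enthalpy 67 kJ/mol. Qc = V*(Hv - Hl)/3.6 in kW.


Qc = 781 * (382 - 67) / 3.6 = 781 * 315 / 3.6 = 68340

68340 kW


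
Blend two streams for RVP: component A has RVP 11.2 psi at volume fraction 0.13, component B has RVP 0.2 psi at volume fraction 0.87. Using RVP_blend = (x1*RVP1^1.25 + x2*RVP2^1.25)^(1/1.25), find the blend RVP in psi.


Chevron index: RVP_blend = (sum xi*RVPi^1.25)^(1/1.25)
RVP^1.25 terms: 0.13 * 11.2^1.25 + 0.87 * 0.2^1.25 = 2.77994
RVP_blend = 2.77994^(1/1.25) = 2.266

2.266 psi


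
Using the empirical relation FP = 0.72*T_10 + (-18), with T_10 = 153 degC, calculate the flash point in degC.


FP = 0.72 * 153 + (-18) = 92.16

92.16 degC


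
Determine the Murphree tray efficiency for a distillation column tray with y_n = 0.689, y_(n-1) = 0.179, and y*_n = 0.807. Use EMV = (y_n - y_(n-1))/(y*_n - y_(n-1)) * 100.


Murphree vapor efficiency: EMV = (y_n - y_(n-1)) / (y*_n - y_(n-1)) * 100
EMV = (0.689 - 0.179) / (0.807 - 0.179) * 100 = 0.51 / 0.628 * 100 = 81.21

81.21 %


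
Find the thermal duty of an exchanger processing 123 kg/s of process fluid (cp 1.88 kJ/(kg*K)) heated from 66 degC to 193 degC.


Q = m_dot * cp * delta_T
delta_T = 193 - 66 = 127 K
Q = 123 * 1.88 * 127
= 231.24 * 127
= 29367.48 kW

29367.48 kW


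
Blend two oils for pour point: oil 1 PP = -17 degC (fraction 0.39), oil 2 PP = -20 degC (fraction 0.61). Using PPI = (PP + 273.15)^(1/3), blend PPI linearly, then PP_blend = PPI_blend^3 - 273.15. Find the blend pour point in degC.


PPI_1 = (-17 + 273.15)^(1/3) = 6.350844
PPI_2 = (-20 + 273.15)^(1/3) = 6.325953
PPI_blend = 0.39 * 6.350844 + 0.61 * 6.325953 = 6.33566
PP_blend = 6.33566^3 - 273.15 = 254.3171 - 273.15 = -18.83

-18.83 degC


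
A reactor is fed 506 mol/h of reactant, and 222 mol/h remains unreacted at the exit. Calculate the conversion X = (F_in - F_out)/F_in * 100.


X = (F_in - F_out) / F_in * 100
Moles reacted = 506 - 222 = 284
X = 284 / 506 * 100
= 0.5613 * 100
= 56.13 %

56.13 %


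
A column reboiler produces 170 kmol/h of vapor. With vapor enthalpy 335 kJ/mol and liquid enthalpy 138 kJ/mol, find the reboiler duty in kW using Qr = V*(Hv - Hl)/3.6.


Qr = 170 * (335 - 138) / 3.6 = 170 * 197 / 3.6 = 9303

9303 kW


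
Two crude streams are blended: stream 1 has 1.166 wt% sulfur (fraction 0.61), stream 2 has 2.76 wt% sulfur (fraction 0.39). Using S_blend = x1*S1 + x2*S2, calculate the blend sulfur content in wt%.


Linear sulfur blending: S_blend = x1*S1 + x2*S2
Contribution 1: 0.61 * 1.166 = 0.71126 wt%
Contribution 2: 0.39 * 2.76 = 1.0764 wt%
S_blend = 0.71126 + 1.0764 = 1.78766

1.78766 wt%


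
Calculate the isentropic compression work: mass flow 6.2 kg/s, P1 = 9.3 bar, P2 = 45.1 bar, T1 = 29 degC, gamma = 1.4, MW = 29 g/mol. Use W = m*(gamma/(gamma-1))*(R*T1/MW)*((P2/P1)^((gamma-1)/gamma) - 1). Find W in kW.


Isentropic work: W = m*(gamma/(gamma-1))*(R*T1/MW)*((P2/P1)^((gamma-1)/gamma) - 1)
T1 = 29 + 273.15 = 302.15 K
Pressure ratio = 45.1 / 9.3 = 4.84946
Exponent = (1.4 - 1)/1.4 = 0.285714
(P2/P1)^exp - 1 = 4.84946^0.285714 - 1 = 0.570045
W = 6.2 * 1.4 / 0.4 * 8.314 * 302.15 / 29 * 0.570045 = 1072

1072 kW


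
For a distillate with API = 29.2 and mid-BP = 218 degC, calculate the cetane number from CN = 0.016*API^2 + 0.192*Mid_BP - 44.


CN = 0.016 * 29.2^2 + 0.192 * 218 - 44
CN = 13.64224 + 41.856 - 44 = 11.49824

11.49824


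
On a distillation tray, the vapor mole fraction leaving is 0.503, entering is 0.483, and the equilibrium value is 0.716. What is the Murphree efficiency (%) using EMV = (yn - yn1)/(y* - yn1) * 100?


Murphree vapor efficiency: EMV = (y_n - y_(n-1)) / (y*_n - y_(n-1)) * 100
EMV = (0.503 - 0.483) / (0.716 - 0.483) * 100 = 0.02 / 0.233 * 100 = 8.584

8.584 %


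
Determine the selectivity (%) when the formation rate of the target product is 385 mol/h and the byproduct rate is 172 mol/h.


Selectivity = desired / (desired + undesired) * 100
Total products = 385 + 172 = 557 mol/h
S = 385 / 557 * 100
= 0.6912 * 100
= 69.12 %

69.12 %


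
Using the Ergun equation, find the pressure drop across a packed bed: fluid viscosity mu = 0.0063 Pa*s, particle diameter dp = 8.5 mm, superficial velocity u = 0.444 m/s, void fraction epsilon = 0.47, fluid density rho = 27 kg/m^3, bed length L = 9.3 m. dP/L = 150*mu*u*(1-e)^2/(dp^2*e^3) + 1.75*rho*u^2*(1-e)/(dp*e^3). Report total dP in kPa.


dp = 8.5 mm = 0.0085 m
Viscous term = 150*0.0063*0.444*(1-0.47)^2 / (0.0085^2*0.47^3) = 15712.1
Inertial term = 1.75*27*0.444^2*(1-0.47) / (0.0085*0.47^3) = 5594.11
dP/L = 15712.1 + 5594.11 = 21306.2 Pa/m
dP = 21306.2 * 9.3 / 1000 = 198.1 kPa

198.1 kPa


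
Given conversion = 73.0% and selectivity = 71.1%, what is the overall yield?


Overall yield = conversion (%) * selectivity (%) / 100
Conversion = 73.0%, Selectivity = 71.1%
Y = 73.0 * 71.1 / 100
= 51.903 %

51.903 %


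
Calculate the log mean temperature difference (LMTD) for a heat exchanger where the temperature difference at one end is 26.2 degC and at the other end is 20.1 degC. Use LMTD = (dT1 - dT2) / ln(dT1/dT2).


LMTD = (dT1 - dT2) / ln(dT1/dT2)
= (26.2 - 20.1) / ln(26.2 / 20.1) = 6.1 / 0.26504 = 23.02

23.02 degC


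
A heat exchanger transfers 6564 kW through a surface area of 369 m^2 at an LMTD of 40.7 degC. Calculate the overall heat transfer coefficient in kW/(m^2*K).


From Q = U*A*LMTD, U = Q / (A * LMTD)
U = 6564 / (369 * 40.7) = 6564 / 15018.3 = 0.4371

0.4371 kW/(m^2*K)


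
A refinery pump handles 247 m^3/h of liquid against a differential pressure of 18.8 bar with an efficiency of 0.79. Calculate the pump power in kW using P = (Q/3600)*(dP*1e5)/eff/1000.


Q = 247 / 3600 = 0.0686111 m^3/s
P = 0.0686111 * (18.8 * 1e5) / 0.79 / 1000 = 163.3

163.3 kW


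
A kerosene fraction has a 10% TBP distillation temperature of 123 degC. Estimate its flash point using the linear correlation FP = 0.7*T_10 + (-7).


FP = 0.7 * 123 + (-7) = 79.1

79.1 degC


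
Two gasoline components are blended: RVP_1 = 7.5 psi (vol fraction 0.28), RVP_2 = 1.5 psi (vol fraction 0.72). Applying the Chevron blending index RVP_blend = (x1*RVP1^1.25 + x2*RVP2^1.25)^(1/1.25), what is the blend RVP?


Chevron index: RVP_blend = (sum xi*RVPi^1.25)^(1/1.25)
RVP^1.25 terms: 0.28 * 7.5^1.25 + 0.72 * 1.5^1.25 = 4.67045
RVP_blend = 4.67045^(1/1.25) = 3.432

3.432 psi


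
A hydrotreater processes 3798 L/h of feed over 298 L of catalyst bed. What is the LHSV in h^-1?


LHSV = volumetric feed rate / catalyst volume
= 3798 L/h / 298 L
= 12.74 h^-1

12.74 h^-1


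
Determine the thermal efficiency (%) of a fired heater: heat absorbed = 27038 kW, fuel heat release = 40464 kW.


Furnace efficiency = Q_absorbed / Q_fuel * 100
= 27038 / 40464 * 100 = 66.82

66.82 %


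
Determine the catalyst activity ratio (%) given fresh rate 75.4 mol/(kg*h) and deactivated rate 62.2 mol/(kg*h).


Activity (%) = (rate_used / rate_fresh) * 100
rate_used = 62.2, rate_fresh = 75.4
= (62.2 / 75.4) * 100
= 0.8249 * 100 = 82.49

82.49 %


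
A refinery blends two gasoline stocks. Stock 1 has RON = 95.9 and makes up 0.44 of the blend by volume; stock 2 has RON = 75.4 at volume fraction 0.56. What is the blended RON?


Linear blending: RON_blend = sum(vi * RONi)
Contribution 1: 0.44 * 95.9 = 42.196
Contribution 2: 0.56 * 75.4 = 42.224
RON_blend = 42.196 + 42.224 = 84.42

84.42


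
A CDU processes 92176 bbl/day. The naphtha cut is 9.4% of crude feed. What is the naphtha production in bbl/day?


Crude throughput = 92176 bbl/day
Fraction yield = 9.4%
yield = throughput * fraction / 100
yield = 92176 * 9.4 / 100 = 8664.544

8664.544 bbl/day


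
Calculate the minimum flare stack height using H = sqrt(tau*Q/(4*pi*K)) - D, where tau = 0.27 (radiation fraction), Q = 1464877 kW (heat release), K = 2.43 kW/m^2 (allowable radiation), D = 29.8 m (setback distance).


tau*Q/(4*pi*K) = 0.27 * 1464877 / (4 * pi * 2.43) = 12952.4
sqrt(12952.4) = 113.809
H = 113.809 - 29.8 = 84.01

84.01 m


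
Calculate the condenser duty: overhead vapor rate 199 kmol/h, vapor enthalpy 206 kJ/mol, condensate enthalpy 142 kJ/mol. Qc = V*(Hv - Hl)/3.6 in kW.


Qc = 199 * (206 - 142) / 3.6 = 199 * 64 / 3.6 = 3538

3538 kW


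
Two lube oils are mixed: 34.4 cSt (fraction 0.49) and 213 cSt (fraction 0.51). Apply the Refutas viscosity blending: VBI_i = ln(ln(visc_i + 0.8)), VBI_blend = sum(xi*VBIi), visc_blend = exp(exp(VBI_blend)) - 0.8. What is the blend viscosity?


Refutas method: VBN_i = 14.534*ln(ln(visc_i + 0.8)) + 10.975, blended linearly by mass fraction; since VBN is linear in VBI_i = ln(ln(visc_i + 0.8)) and the fractions sum to 1, blend VBI directly: visc = exp(exp(VBI_blend)) - 0.8
VBI_1 = ln(ln(34.4 + 0.8)) = 1.27005
VBI_2 = ln(ln(213 + 0.8)) = 1.6799
VBI_blend = 0.49 * 1.27005 + 0.51 * 1.6799 = 1.47907
visc_blend = exp(exp(1.47907)) - 0.8 = 79.75

79.75 cSt


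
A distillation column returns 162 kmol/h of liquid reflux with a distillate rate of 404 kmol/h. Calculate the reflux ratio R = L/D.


Reflux ratio definition: R = L / D (liquid returned / distillate withdrawn)
L = 162 kmol/h, D = 404 kmol/h
R = 162 / 404 = 0.4010

0.4010


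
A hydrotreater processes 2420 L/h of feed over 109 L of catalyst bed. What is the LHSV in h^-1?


LHSV = volumetric feed rate / catalyst volume
= 2420 L/h / 109 L
= 22.20 h^-1

22.20 h^-1


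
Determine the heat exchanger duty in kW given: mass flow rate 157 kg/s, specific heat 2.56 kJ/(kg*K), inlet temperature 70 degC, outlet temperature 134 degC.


Q = m_dot * cp * delta_T
delta_T = 134 - 70 = 64 K
Q = 157 * 2.56 * 64
= 401.92 * 64
= 25722.88 kW

25722.88 kW


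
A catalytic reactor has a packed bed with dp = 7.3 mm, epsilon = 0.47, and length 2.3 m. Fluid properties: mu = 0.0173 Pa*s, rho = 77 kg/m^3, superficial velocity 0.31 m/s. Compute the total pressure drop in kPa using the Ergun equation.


dp = 7.3 mm = 0.0073 m
Viscous term = 150*0.0173*0.31*(1-0.47)^2 / (0.0073^2*0.47^3) = 40842.4
Inertial term = 1.75*77*0.31^2*(1-0.47) / (0.0073*0.47^3) = 9055.48
dP/L = 40842.4 + 9055.48 = 49897.9 Pa/m
dP = 49897.9 * 2.3 / 1000 = 114.8 kPa

114.8 kPa


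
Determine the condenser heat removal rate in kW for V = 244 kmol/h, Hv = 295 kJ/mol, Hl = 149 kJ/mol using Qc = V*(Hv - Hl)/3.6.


Qc = 244 * (295 - 149) / 3.6 = 244 * 146 / 3.6 = 9896

9896 kW


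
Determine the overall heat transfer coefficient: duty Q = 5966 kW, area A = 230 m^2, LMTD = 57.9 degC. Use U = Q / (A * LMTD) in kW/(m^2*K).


From Q = U*A*LMTD, U = Q / (A * LMTD)
U = 5966 / (230 * 57.9) = 5966 / 13317 = 0.4480

0.4480 kW/(m^2*K)


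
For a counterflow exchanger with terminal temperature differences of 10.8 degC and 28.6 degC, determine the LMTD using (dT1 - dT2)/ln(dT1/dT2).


LMTD = (dT1 - dT2) / ln(dT1/dT2)
= (10.8 - 28.6) / ln(10.8 / 28.6) = -17.8 / -0.973861 = 18.28

18.28 degC


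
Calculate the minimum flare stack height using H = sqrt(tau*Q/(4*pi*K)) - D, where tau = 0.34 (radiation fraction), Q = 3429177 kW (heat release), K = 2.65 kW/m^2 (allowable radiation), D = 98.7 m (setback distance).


tau*Q/(4*pi*K) = 0.34 * 3429177 / (4 * pi * 2.65) = 35011.7
sqrt(35011.7) = 187.114
H = 187.114 - 98.7 = 88.41

88.41 m


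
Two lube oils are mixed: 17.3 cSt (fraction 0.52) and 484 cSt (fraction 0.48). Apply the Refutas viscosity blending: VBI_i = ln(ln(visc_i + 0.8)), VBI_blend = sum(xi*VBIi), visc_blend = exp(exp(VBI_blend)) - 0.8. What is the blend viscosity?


Refutas method: VBN_i = 14.534*ln(ln(visc_i + 0.8)) + 10.975, blended linearly by mass fraction; since VBN is linear in VBI_i = ln(ln(visc_i + 0.8)) and the fractions sum to 1, blend VBI directly: visc = exp(exp(VBI_blend)) - 0.8
VBI_1 = ln(ln(17.3 + 0.8)) = 1.0633
VBI_2 = ln(ln(484 + 0.8)) = 1.82192
VBI_blend = 0.52 * 1.0633 + 0.48 * 1.82192 = 1.42744
visc_blend = exp(exp(1.42744)) - 0.8 = 63.79

63.79 cSt


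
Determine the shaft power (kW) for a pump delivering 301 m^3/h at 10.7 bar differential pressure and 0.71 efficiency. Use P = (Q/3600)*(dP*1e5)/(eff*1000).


Q = 301 / 3600 = 0.0836111 m^3/s
P = 0.0836111 * (10.7 * 1e5) / 0.71 / 1000 = 126.0

126.0 kW


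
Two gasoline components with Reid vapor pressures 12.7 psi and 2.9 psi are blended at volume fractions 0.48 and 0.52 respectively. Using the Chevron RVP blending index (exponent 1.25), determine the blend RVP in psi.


Chevron index: RVP_blend = (sum xi*RVPi^1.25)^(1/1.25)
RVP^1.25 terms: 0.48 * 12.7^1.25 + 0.52 * 2.9^1.25 = 13.4758
RVP_blend = 13.4758^(1/1.25) = 8.010

8.010 psi


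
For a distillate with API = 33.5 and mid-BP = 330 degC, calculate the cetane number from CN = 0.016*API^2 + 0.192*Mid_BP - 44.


CN = 0.016 * 33.5^2 + 0.192 * 330 - 44
CN = 17.956 + 63.36 - 44 = 37.316

37.316


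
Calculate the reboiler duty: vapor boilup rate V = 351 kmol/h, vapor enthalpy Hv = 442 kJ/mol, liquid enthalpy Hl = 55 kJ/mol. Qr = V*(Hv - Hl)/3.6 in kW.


Qr = 351 * (442 - 55) / 3.6 = 351 * 387 / 3.6 = 37730

37730 kW


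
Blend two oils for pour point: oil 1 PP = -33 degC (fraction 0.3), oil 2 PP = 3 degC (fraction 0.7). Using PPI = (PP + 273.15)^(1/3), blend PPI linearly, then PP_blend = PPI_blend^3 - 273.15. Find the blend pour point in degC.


PPI_1 = (-33 + 273.15)^(1/3) = 6.215759
PPI_2 = (3 + 273.15)^(1/3) = 6.512009
PPI_blend = 0.3 * 6.215759 + 0.7 * 6.512009 = 6.423134
PP_blend = 6.423134^3 - 273.15 = 264.997 - 273.15 = -8.15

-8.15 degC


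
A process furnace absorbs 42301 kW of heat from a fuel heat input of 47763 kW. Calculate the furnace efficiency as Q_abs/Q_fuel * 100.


Furnace efficiency = Q_absorbed / Q_fuel * 100
= 42301 / 47763 * 100 = 88.56

88.56 %


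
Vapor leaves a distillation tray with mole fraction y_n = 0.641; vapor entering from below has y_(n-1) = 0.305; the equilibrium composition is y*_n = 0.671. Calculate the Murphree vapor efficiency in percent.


Murphree vapor efficiency: EMV = (y_n - y_(n-1)) / (y*_n - y_(n-1)) * 100
EMV = (0.641 - 0.305) / (0.671 - 0.305) * 100 = 0.336 / 0.366 * 100 = 91.80

91.80 %


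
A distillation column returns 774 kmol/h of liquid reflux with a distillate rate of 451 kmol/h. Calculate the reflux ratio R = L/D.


Reflux ratio definition: R = L / D (liquid returned / distillate withdrawn)
L = 774 kmol/h, D = 451 kmol/h
R = 774 / 451 = 1.716

1.716


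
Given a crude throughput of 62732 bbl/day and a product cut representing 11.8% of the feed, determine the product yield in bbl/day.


Crude throughput = 62732 bbl/day
Fraction yield = 11.8%
yield = throughput * fraction / 100
yield = 62732 * 11.8 / 100 = 7402.376

7402.376 bbl/day


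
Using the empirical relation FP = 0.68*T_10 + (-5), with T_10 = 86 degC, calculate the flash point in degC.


FP = 0.68 * 86 + (-5) = 53.48

53.48 degC


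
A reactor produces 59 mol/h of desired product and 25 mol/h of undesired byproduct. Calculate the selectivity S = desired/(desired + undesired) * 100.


Selectivity = desired / (desired + undesired) * 100
Total products = 59 + 25 = 84 mol/h
S = 59 / 84 * 100
= 0.7024 * 100
= 70.24 %

70.24 %


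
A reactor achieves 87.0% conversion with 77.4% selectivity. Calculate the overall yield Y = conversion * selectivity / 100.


Overall yield = conversion (%) * selectivity (%) / 100
Conversion = 87.0%, Selectivity = 77.4%
Y = 87.0 * 77.4 / 100
= 67.338 %

67.338 %


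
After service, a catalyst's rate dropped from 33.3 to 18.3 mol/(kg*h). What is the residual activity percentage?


Activity (%) = (rate_used / rate_fresh) * 100
rate_used = 18.3, rate_fresh = 33.3
= (18.3 / 33.3) * 100
= 0.5495 * 100 = 54.95

54.95 %


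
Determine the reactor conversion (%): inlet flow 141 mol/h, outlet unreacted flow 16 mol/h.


X = (F_in - F_out) / F_in * 100
Moles reacted = 141 - 16 = 125
X = 125 / 141 * 100
= 0.8865 * 100
= 88.65 %

88.65 %


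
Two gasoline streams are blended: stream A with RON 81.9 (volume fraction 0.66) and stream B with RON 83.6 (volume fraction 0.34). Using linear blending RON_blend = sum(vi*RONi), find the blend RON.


Linear blending: RON_blend = sum(vi * RONi)
Contribution 1: 0.66 * 81.9 = 54.054
Contribution 2: 0.34 * 83.6 = 28.424
RON_blend = 54.054 + 28.424 = 82.478

82.478


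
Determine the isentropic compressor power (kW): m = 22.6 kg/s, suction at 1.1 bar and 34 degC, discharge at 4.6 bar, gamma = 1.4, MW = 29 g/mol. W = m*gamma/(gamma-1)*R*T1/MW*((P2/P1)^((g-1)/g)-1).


Isentropic work: W = m*(gamma/(gamma-1))*(R*T1/MW)*((P2/P1)^((gamma-1)/gamma) - 1)
T1 = 34 + 273.15 = 307.15 K
Pressure ratio = 4.6 / 1.1 = 4.18182
Exponent = (1.4 - 1)/1.4 = 0.285714
(P2/P1)^exp - 1 = 4.18182^0.285714 - 1 = 0.504987
W = 22.6 * 1.4 / 0.4 * 8.314 * 307.15 / 29 * 0.504987 = 3517

3517 kW


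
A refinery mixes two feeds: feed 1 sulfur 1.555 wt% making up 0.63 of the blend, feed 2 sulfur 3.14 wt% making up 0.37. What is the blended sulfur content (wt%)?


Linear sulfur blending: S_blend = x1*S1 + x2*S2
Contribution 1: 0.63 * 1.555 = 0.97965 wt%
Contribution 2: 0.37 * 3.14 = 1.1618 wt%
S_blend = 0.97965 + 1.1618 = 2.14145

2.14145 wt%
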